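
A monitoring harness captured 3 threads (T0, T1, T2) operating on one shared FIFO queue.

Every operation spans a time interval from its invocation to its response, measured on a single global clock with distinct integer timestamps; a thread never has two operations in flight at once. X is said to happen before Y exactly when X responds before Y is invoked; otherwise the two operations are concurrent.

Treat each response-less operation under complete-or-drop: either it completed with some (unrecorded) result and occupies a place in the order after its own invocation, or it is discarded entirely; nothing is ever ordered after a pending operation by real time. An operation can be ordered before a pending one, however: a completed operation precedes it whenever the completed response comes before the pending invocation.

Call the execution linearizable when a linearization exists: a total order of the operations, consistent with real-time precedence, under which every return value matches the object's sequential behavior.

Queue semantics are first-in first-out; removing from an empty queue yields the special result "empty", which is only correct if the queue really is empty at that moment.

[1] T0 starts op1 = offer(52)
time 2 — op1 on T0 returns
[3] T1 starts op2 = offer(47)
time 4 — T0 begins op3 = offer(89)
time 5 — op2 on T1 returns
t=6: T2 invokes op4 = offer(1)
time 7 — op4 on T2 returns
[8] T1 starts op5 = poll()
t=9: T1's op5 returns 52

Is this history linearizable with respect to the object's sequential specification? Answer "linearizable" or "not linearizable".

linearizable

one valid linearization: op1, op2, op3, op4, op5
1. op1 offer(52), leaving queue <52>
2. op2 offer(47), leaving queue <52,47>
3. op3 offer(89) (pending, included), leaving queue <52,47,89>
4. op4 offer(1), leaving queue <52,47,89,1>
5. op5 poll() → 52, leaving queue <47,89,1>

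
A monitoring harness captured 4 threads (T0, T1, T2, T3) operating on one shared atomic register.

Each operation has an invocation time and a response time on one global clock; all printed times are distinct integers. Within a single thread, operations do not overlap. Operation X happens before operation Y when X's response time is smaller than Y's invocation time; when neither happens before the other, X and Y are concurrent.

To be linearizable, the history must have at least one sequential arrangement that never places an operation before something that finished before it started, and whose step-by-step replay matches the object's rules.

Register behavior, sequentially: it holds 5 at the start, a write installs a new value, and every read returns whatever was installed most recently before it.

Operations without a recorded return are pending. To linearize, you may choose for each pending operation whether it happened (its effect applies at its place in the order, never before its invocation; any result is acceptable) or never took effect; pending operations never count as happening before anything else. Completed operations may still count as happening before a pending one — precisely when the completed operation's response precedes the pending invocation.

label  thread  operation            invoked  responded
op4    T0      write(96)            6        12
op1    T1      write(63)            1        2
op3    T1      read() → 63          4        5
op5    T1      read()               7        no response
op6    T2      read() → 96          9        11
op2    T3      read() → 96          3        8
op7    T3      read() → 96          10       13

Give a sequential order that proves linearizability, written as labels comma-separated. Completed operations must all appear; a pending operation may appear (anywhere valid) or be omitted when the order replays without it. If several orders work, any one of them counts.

after step 1 (op1 write(63)): value 63
after step 2 (op3 read() → 63): value 63
after step 3 (op4 write(96)): value 96
after step 4 (op2 read() → 96): value 96
after step 5 (op5 read() (pending, included)): value 96
after step 6 (op6 read() → 96): value 96
after step 7 (op7 read() → 96): value 96

op1, op3, op4, op2, op5, op6, op7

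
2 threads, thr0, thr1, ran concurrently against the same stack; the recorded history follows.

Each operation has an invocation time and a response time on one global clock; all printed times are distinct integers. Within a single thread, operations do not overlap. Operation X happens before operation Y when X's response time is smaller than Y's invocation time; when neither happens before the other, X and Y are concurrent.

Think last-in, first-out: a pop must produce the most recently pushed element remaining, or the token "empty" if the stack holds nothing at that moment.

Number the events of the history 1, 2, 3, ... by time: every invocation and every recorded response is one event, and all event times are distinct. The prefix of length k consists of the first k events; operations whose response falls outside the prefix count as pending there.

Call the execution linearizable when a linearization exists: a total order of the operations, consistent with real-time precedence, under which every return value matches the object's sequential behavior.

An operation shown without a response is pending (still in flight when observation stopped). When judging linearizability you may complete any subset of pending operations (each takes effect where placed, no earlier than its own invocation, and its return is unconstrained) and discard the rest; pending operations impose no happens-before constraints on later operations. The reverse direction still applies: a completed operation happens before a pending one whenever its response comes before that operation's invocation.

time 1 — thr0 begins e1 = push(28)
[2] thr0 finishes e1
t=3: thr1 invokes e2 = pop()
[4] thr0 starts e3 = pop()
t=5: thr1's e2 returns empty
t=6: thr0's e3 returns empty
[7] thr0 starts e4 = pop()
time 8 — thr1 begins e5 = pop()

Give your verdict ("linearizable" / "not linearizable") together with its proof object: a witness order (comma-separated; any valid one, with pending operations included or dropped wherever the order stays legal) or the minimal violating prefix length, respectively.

not linearizable — minimal violating prefix: 6 events

events 1..5 are fine; event 6 — the response of e3 at time 6 — makes the prefix non-linearizable
real-time-consistent orders of the 3 completed operations: 2 — all fail the stack replay
for example e1, e2, e3 fails at step 2: e2 pop() → empty is not legal there
for example e1, e3, e2 fails at step 2: e3 pop() → empty is not legal there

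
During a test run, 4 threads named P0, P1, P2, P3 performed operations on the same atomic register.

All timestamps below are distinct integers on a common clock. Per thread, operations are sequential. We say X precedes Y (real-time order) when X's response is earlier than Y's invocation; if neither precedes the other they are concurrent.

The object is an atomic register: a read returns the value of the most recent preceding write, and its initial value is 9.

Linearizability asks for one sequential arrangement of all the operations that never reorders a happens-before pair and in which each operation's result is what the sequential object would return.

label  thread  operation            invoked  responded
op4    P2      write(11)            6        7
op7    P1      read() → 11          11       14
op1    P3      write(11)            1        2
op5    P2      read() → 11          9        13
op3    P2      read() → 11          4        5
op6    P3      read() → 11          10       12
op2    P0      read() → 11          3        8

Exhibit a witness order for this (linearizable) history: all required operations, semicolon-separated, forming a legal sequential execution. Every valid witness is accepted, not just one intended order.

after step 1 (op1 write(11)): value 11
after step 2 (op2 read() → 11): value 11
after step 3 (op3 read() → 11): value 11
after step 4 (op4 write(11)): value 11
after step 5 (op5 read() → 11): value 11
after step 6 (op6 read() → 11): value 11
after step 7 (op7 read() → 11): value 11

op1; op2; op3; op4; op5; op6; op7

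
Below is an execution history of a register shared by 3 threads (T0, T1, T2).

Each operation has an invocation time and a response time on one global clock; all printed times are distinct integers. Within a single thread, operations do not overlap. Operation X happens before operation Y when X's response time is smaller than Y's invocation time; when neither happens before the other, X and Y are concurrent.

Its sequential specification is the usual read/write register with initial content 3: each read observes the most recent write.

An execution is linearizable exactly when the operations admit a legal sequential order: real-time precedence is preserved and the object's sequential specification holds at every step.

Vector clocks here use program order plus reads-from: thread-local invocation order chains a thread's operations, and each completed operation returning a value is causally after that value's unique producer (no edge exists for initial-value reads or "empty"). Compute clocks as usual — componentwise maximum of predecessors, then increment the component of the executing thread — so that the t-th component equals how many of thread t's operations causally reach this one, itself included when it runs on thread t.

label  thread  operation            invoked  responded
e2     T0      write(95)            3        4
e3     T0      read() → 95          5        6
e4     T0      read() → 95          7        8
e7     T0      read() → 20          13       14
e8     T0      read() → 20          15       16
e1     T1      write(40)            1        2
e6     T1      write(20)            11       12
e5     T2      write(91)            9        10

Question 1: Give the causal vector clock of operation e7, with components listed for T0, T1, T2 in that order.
(4, 2, 0)

e5 (invocation 9): nothing precedes it; T2's component alone gives (0, 0, 1)
e1 (invocation 1): nothing precedes it; T1's component alone gives (0, 1, 0)
e2 (invocation 3): nothing precedes it; T0's component alone gives (1, 0, 0)
from VC(e1)=(0, 1, 0), e6 (invoked 11) maxes components and bumps T1 → (0, 2, 0)
from VC(e2)=(1, 0, 0), e3 (invoked 5) maxes components and bumps T0 → (2, 0, 0)
from VC(e2)=(1, 0, 0), VC(e3)=(2, 0, 0), e4 (invoked 7) maxes components and bumps T0 → (3, 0, 0)
from VC(e4)=(3, 0, 0), VC(e6)=(0, 2, 0), e7 (invoked 13) maxes components and bumps T0 → (4, 2, 0)
from VC(e6)=(0, 2, 0), VC(e7)=(4, 2, 0), e8 (invoked 15) maxes components and bumps T0 → (5, 2, 0)
target: VC(e7) = (4, 2, 0)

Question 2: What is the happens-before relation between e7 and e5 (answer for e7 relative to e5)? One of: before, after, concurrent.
after

e7 spans [13,14], e5 spans [9,10]
resp(e5)=10 < inv(e7)=13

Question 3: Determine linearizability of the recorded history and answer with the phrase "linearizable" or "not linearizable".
linearizable

witness order: e1, e2, e3, e4, e5, e6, e7, e8
after step 1 (e1 write(40)): value 40
after step 2 (e2 write(95)): value 95
after step 3 (e3 read() → 95): value 95
after step 4 (e4 read() → 95): value 95
after step 5 (e5 write(91)): value 91
after step 6 (e6 write(20)): value 20
after step 7 (e7 read() → 20): value 20
after step 8 (e8 read() → 20): value 20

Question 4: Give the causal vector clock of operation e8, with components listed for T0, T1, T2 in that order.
(5, 2, 0)

no predecessors for e5 (invoked 9): T2 increments from zero → (0, 0, 1)
no predecessors for e1 (invoked 1): T1 increments from zero → (0, 1, 0)
no predecessors for e2 (invoked 3): T0 increments from zero → (1, 0, 0)
e6 (invocation 11): componentwise max over VC(e1)=(0, 1, 0), +1 at T1, giving (0, 2, 0)
e3 (invocation 5): componentwise max over VC(e2)=(1, 0, 0), +1 at T0, giving (2, 0, 0)
e4 (invocation 7): componentwise max over VC(e2)=(1, 0, 0), VC(e3)=(2, 0, 0), +1 at T0, giving (3, 0, 0)
e7 (invocation 13): componentwise max over VC(e4)=(3, 0, 0), VC(e6)=(0, 2, 0), +1 at T0, giving (4, 2, 0)
e8 (invocation 15): componentwise max over VC(e6)=(0, 2, 0), VC(e7)=(4, 2, 0), +1 at T0, giving (5, 2, 0)
target: VC(e8) = (5, 2, 0)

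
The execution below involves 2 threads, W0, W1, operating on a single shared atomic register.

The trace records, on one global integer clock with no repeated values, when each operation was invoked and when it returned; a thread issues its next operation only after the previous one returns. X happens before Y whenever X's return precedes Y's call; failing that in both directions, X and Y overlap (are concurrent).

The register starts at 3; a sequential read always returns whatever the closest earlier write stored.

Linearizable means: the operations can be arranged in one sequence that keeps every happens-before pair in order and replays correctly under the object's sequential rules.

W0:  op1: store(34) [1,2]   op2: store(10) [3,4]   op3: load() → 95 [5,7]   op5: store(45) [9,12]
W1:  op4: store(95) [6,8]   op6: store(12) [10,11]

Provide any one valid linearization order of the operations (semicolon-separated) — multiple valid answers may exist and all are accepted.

step 1: op1 store(34) — value 34
step 2: op2 store(10) — value 10
step 3: op4 store(95) — value 95
step 4: op3 load() → 95 — value 95
step 5: op5 store(45) — value 45
step 6: op6 store(12) — value 12

op1; op2; op4; op3; op5; op6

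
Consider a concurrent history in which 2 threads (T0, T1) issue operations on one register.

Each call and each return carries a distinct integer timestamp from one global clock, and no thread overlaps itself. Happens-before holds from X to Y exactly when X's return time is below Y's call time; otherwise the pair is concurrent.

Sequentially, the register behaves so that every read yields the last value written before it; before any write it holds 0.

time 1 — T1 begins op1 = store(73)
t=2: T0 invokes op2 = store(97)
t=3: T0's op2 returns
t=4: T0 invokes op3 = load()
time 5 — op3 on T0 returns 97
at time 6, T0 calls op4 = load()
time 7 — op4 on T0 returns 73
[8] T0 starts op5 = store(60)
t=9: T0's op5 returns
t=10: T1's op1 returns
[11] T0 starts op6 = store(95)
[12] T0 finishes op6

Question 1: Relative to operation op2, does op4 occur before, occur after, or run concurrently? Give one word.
Answer: after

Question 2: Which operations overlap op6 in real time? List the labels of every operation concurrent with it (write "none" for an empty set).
Answer: none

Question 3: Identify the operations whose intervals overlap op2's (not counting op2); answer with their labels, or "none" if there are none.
Answer: op1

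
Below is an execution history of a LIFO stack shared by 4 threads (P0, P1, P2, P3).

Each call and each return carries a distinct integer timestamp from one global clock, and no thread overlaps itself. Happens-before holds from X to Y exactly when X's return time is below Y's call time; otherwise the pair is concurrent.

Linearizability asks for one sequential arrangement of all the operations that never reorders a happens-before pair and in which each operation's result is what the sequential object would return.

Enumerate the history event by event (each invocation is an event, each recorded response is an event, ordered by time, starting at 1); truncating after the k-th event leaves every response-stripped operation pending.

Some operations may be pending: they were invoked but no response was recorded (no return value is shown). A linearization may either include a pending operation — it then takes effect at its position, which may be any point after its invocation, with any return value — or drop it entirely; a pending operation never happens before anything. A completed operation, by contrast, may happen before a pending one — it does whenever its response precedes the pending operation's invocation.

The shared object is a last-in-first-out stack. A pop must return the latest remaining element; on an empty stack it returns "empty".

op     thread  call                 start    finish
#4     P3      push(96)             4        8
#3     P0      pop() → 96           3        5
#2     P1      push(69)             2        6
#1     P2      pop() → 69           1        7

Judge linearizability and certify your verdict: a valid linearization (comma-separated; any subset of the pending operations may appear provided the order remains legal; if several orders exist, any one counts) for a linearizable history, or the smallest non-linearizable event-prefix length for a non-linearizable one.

step 1: #2 push(69) — stack <69>
step 2: #1 pop() → 69 — stack <>
step 3: #4 push(96) — stack <96>
step 4: #3 pop() → 96 — stack <>

linearizable — witness: #2, #1, #4, #3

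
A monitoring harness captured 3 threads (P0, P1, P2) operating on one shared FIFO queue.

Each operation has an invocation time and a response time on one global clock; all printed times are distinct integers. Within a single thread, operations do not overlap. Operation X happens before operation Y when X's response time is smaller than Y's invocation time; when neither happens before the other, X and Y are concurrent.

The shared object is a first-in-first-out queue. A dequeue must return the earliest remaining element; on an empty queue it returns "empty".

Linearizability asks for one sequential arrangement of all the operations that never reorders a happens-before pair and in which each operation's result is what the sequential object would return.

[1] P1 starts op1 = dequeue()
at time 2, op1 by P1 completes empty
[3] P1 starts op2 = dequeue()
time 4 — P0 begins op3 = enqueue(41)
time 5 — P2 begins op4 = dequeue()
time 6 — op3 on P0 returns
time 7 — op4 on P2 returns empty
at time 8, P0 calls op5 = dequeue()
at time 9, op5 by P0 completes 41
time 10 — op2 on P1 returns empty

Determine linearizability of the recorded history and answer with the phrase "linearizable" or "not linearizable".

one valid linearization: op1, op2, op4, op3, op5
after step 1 (op1 dequeue() → empty): queue <>
after step 2 (op2 dequeue() → empty): queue <>
after step 3 (op4 dequeue() → empty): queue <>
after step 4 (op3 enqueue(41)): queue <41>
after step 5 (op5 dequeue() → 41): queue <>

linearizable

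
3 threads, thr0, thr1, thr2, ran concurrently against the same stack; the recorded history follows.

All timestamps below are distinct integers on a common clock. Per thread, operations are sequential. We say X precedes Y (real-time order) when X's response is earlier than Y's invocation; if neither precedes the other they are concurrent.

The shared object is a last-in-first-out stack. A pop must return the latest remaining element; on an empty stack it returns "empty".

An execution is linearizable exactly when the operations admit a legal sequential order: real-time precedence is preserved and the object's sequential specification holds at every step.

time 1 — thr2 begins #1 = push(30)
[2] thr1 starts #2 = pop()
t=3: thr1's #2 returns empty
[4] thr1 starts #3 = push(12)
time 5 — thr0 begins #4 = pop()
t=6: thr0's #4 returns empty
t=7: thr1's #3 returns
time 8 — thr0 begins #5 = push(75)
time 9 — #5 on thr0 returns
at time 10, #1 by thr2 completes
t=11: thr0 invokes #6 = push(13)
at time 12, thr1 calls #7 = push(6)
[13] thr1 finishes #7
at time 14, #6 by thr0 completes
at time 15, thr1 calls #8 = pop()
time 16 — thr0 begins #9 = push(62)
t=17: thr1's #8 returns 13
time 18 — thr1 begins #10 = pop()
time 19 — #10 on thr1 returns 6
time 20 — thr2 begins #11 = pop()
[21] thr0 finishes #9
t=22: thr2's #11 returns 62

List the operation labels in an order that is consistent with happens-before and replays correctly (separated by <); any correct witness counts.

step 1: #2 pop() → empty — stack <>
step 2: #4 pop() → empty — stack <>
step 3: #1 push(30) — stack <30>
step 4: #3 push(12) — stack <30,12>
step 5: #5 push(75) — stack <30,12,75>
step 6: #7 push(6) — stack <30,12,75,6>
step 7: #6 push(13) — stack <30,12,75,6,13>
step 8: #8 pop() → 13 — stack <30,12,75,6>
step 9: #10 pop() → 6 — stack <30,12,75>
step 10: #9 push(62) — stack <30,12,75,62>
step 11: #11 pop() → 62 — stack <30,12,75>

#2 < #4 < #1 < #3 < #5 < #7 < #6 < #8 < #10 < #9 < #11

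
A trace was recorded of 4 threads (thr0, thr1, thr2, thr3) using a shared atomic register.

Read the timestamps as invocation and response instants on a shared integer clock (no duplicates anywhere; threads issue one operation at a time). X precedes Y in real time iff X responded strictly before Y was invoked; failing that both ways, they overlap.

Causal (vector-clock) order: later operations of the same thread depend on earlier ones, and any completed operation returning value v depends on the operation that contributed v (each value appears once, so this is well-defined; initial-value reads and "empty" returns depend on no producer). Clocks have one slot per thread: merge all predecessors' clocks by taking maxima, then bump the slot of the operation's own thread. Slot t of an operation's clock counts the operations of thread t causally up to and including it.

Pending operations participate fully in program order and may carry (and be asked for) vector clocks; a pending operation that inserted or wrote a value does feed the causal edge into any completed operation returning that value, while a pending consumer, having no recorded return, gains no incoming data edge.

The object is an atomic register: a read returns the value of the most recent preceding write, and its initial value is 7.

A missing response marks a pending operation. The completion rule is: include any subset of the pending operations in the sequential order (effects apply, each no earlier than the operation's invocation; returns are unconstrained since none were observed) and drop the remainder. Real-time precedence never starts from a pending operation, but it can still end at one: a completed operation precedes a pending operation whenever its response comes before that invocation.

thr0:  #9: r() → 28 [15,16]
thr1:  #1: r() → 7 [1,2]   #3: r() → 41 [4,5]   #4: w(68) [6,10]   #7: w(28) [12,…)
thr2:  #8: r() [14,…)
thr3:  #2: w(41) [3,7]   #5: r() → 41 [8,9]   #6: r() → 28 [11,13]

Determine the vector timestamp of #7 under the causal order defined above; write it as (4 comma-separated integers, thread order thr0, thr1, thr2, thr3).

invoked at 3, #2 has no predecessors; its own thr3 bump gives (0, 0, 0, 1)
invoked at 14, #8 has no predecessors; its own thr2 bump gives (0, 0, 1, 0)
invoked at 1, #1 has no predecessors; its own thr1 bump gives (0, 1, 0, 0)
merge at #5 (invoked 8): VC(#2)=(0, 0, 0, 1), own-thread bump on thr3 → (0, 0, 0, 2)
merge at #3 (invoked 4): VC(#1)=(0, 1, 0, 0), VC(#2)=(0, 0, 0, 1), own-thread bump on thr1 → (0, 2, 0, 1)
merge at #4 (invoked 6): VC(#3)=(0, 2, 0, 1), own-thread bump on thr1 → (0, 3, 0, 1)
merge at #7 (invoked 12): VC(#4)=(0, 3, 0, 1), own-thread bump on thr1 → (0, 4, 0, 1)
merge at #9 (invoked 15): VC(#7)=(0, 4, 0, 1), own-thread bump on thr0 → (1, 4, 0, 1)
merge at #6 (invoked 11): VC(#5)=(0, 0, 0, 2), VC(#7)=(0, 4, 0, 1), own-thread bump on thr3 → (0, 4, 0, 3)
target: VC(#7) = (0, 4, 0, 1)

(0, 4, 0, 1)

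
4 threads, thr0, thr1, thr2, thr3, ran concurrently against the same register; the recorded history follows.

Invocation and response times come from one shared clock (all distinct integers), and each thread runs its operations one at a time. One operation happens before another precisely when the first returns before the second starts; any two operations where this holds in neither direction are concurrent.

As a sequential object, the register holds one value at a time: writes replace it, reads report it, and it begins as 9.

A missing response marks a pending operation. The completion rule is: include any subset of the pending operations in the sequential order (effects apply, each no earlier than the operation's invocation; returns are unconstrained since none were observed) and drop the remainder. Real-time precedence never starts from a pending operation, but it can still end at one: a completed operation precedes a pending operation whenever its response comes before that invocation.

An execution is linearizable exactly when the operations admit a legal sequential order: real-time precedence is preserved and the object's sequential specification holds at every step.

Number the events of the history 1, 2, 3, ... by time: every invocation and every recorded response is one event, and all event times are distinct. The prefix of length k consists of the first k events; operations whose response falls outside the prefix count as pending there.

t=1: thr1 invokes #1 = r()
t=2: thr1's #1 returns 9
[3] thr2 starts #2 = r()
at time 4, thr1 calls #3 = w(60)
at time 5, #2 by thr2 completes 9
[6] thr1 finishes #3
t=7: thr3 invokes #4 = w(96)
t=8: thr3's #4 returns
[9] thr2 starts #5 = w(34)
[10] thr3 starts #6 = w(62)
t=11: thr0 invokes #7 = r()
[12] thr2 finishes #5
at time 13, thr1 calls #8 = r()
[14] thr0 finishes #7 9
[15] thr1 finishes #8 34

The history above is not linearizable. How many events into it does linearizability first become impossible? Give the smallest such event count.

a valid linearization of events 1..13 exists, for instance #1, #2, #3, #4, #5:
1. #1 r() → 9, leaving value 9
2. #2 r() → 9, leaving value 9
3. #3 w(60), leaving value 60
4. #4 w(96), leaving value 96
5. #5 w(34), leaving value 34
include event 14 — #7 responding at 14 — and every candidate order breaks
include/drop combinations of the 2 pending operations (#6, #8) were all tried; none helps
e.g. #1, #2, #3, #4, #5, #7 (pending dropped): illegal at step 6, since #7 r() → 9 cannot apply there
e.g. #1, #2, #3, #4, #7, #5 (pending dropped): illegal at step 5, since #7 r() → 9 cannot apply there

14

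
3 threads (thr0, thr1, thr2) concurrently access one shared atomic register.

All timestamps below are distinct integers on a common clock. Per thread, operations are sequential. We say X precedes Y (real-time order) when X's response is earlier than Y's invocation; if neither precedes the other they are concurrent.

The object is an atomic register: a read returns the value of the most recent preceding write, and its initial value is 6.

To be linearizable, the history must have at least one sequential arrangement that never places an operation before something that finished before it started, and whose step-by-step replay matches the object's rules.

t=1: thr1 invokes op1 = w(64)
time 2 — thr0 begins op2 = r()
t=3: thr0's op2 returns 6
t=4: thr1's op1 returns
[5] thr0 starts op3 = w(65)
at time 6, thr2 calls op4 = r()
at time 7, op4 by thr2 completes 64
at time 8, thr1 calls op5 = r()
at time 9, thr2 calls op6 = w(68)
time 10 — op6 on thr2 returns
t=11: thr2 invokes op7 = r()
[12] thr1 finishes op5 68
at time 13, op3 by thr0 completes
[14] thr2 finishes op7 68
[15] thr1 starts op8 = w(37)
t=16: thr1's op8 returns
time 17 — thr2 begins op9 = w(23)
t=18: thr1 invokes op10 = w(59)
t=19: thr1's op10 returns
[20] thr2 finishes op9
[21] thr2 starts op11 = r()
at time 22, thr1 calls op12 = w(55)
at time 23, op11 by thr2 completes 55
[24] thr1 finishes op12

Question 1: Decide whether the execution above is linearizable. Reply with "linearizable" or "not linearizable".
one valid linearization: op2, op1, op4, op3, op6, op5, op7, op8, op9, op10, op12, op11
after step 1 (op2 r() → 6): value 6
after step 2 (op1 w(64)): value 64
after step 3 (op4 r() → 64): value 64
after step 4 (op3 w(65)): value 65
after step 5 (op6 w(68)): value 68
after step 6 (op5 r() → 68): value 68
after step 7 (op7 r() → 68): value 68
after step 8 (op8 w(37)): value 37
after step 9 (op9 w(23)): value 23
after step 10 (op10 w(59)): value 59
after step 11 (op12 w(55)): value 55
after step 12 (op11 r() → 55): value 55

linearizable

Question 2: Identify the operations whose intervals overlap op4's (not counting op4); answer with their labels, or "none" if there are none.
concurrent with op4 ([6,7]): every op whose interval crosses 6..7
op1 [1,4]: before
op2 [2,3]: before
op3 [5,13]: concurrent
op5 [8,12]: after
op6 [9,10]: after
op7 [11,14]: after
op8 [15,16]: after
op9 [17,20]: after
op10 [18,19]: after
op11 [21,23]: after
op12 [22,24]: after

op3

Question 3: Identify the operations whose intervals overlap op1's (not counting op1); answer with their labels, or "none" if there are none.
op1 spans [1,4]: anything still running between times 1 and 4 counts as concurrent
op2 [2,3]: concurrent
op3 [5,13]: after
op4 [6,7]: after
op5 [8,12]: after
op6 [9,10]: after
op7 [11,14]: after
op8 [15,16]: after
op9 [17,20]: after
op10 [18,19]: after
op11 [21,23]: after
op12 [22,24]: after

op2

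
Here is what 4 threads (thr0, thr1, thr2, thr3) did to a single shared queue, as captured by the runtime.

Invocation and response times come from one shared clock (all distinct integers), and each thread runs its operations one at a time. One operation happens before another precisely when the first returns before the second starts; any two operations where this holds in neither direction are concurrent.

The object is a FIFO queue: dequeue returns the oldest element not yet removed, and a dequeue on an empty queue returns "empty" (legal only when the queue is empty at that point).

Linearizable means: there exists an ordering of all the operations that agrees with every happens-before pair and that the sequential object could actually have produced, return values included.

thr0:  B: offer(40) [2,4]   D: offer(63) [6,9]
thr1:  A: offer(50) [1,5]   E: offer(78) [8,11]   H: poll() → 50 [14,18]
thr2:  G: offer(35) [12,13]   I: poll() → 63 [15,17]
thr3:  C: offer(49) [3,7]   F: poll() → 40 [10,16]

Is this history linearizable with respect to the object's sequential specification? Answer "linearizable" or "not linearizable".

witness order: A, B, D, C, E, G, H, F, I
step 1: A offer(50) — queue <50>
step 2: B offer(40) — queue <50,40>
step 3: D offer(63) — queue <50,40,63>
step 4: C offer(49) — queue <50,40,63,49>
step 5: E offer(78) — queue <50,40,63,49,78>
step 6: G offer(35) — queue <50,40,63,49,78,35>
step 7: H poll() → 50 — queue <40,63,49,78,35>
step 8: F poll() → 40 — queue <63,49,78,35>
step 9: I poll() → 63 — queue <49,78,35>

linearizable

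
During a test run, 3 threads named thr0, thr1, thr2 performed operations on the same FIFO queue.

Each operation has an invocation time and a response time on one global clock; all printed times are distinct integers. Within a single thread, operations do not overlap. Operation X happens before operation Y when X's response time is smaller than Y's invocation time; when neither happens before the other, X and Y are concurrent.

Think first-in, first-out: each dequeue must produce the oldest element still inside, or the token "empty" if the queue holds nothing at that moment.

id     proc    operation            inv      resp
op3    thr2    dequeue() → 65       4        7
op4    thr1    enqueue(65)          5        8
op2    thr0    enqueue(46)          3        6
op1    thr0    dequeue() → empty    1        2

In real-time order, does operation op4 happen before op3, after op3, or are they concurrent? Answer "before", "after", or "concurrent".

concurrent

op4 spans [5,8], op3 spans [4,7]
the intervals overlap in both directions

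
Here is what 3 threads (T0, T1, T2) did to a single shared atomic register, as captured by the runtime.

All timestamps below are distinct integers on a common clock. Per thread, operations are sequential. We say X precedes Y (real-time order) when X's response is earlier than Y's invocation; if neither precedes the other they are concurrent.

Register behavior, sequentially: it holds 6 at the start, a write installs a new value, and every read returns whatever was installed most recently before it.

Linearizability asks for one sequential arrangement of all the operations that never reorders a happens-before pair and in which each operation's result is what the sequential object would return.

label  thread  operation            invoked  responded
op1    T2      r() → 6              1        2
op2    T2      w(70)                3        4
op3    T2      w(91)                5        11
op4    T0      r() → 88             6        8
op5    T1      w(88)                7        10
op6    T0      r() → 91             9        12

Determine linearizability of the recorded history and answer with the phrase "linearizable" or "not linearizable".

linearizable

a witness: op1, op2, op5, op4, op3, op6
1. op1 r() → 6, leaving value 6
2. op2 w(70), leaving value 70
3. op5 w(88), leaving value 88
4. op4 r() → 88, leaving value 88
5. op3 w(91), leaving value 91
6. op6 r() → 91, leaving value 91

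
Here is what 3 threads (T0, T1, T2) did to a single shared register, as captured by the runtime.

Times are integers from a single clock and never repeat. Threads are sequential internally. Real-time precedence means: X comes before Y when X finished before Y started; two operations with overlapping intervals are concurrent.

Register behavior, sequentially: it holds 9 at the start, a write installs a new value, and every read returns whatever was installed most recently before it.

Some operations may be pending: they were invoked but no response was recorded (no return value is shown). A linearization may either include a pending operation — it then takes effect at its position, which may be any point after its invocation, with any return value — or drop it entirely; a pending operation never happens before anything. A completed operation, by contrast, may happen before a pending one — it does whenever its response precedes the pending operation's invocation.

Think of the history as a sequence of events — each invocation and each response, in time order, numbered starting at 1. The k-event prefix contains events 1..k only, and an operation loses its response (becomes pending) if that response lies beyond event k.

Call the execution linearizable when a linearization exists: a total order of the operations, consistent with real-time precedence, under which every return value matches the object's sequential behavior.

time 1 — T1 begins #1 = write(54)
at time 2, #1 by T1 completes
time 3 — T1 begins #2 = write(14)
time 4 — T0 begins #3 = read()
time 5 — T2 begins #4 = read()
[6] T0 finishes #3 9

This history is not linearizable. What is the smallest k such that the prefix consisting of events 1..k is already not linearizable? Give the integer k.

6

a valid linearization of events 1..5 exists, for instance #1:
step 1: #1 write(54) — value 54
with event 6 included (#3 responding at time 6), all real-time-consistent orders fail
including or dropping the 2 pending operations (#2, #4) in any combination fails
e.g. #1, #3 (pending dropped): illegal at step 2, since #3 read() → 9 cannot apply there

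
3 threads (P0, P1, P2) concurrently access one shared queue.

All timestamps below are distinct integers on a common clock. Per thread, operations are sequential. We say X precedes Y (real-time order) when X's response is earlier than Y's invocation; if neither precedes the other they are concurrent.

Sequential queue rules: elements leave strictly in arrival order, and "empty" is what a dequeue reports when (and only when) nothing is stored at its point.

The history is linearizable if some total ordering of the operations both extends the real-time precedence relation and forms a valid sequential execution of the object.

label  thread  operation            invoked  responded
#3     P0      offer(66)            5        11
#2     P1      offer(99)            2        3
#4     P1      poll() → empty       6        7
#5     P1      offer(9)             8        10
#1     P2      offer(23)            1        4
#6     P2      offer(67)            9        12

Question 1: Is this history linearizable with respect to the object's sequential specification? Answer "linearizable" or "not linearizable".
not linearizable

through event 6 a valid linearization exists; event 7 (#4 responding at time 7) ends that
the 3 completed operations admit 2 real-time orders; each fails the queue replay
no escape via the 1 pending operation (#3): every completion choice fails
for example #1, #2, #4 (pending dropped) fails at step 3: #4 poll() → empty is not legal there
for example #2, #1, #4 (pending dropped) fails at step 3: #4 poll() → empty is not legal there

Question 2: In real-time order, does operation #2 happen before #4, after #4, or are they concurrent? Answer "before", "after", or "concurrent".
before

#2 spans [2,3], #4 spans [6,7]
resp(#2)=3 < inv(#4)=6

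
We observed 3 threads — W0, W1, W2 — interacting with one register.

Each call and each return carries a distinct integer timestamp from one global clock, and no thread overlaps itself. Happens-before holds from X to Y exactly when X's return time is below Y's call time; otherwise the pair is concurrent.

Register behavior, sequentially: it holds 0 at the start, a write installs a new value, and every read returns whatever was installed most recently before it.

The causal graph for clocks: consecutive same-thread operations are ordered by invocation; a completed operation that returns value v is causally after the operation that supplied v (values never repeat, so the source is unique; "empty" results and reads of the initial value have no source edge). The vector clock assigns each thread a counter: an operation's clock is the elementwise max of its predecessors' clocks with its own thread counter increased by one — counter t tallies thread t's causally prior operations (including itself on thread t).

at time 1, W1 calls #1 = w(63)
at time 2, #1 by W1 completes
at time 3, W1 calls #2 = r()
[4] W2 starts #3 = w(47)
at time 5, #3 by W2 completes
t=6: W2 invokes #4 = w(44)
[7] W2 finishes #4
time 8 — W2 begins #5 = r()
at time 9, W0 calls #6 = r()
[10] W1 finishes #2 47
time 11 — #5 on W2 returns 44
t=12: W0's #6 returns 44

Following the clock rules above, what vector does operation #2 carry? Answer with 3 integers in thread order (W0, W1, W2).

(0, 2, 1)

no predecessors for #3 (invoked 4): W2 increments from zero → (0, 0, 1)
no predecessors for #1 (invoked 1): W1 increments from zero → (0, 1, 0)
invoked at 6, #4 merges VC(#3)=(0, 0, 1) and bumps W2's slot → (0, 0, 2)
invoked at 8, #5 merges VC(#4)=(0, 0, 2) and bumps W2's slot → (0, 0, 3)
invoked at 3, #2 merges VC(#1)=(0, 1, 0), VC(#3)=(0, 0, 1) and bumps W1's slot → (0, 2, 1)
invoked at 9, #6 merges VC(#4)=(0, 0, 2) and bumps W0's slot → (1, 0, 2)
target: VC(#2) = (0, 2, 1)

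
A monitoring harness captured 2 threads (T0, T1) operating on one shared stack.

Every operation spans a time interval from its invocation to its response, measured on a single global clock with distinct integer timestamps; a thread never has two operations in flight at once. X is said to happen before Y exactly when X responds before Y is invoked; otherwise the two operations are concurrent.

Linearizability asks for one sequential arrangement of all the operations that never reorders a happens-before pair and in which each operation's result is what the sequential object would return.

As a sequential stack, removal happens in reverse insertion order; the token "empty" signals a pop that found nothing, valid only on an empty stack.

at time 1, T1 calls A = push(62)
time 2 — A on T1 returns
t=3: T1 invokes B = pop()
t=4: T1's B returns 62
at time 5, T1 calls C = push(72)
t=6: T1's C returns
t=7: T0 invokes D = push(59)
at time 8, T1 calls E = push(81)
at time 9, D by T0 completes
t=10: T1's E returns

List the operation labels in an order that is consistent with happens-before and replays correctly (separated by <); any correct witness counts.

A < B < C < D < E

1. A push(62), leaving stack <62>
2. B pop() → 62, leaving stack <>
3. C push(72), leaving stack <72>
4. D push(59), leaving stack <72,59>
5. E push(81), leaving stack <72,59,81>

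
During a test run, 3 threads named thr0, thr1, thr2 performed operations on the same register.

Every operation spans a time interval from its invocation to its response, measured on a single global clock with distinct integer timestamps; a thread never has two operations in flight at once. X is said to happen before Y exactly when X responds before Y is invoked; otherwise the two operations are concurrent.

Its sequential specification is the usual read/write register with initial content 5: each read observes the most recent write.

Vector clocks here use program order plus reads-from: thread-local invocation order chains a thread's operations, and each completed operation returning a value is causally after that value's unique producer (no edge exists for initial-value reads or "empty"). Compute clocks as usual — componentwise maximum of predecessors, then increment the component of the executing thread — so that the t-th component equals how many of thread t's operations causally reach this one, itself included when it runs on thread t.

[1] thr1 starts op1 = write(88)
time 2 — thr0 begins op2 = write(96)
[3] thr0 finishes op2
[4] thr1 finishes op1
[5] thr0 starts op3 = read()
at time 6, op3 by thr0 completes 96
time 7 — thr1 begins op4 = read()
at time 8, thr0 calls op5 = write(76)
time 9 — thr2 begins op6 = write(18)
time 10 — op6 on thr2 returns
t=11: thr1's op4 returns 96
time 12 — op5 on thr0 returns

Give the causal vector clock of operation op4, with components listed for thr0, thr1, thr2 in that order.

op6 (invocation 9): nothing precedes it; thr2's component alone gives (0, 0, 1)
op1 (invocation 1): nothing precedes it; thr1's component alone gives (0, 1, 0)
op2 (invocation 2): nothing precedes it; thr0's component alone gives (1, 0, 0)
VC(op3, invoked at 5): max of VC(op2)=(1, 0, 0), then +1 on thread thr0 → (2, 0, 0)
VC(op4, invoked at 7): max of VC(op1)=(0, 1, 0), VC(op2)=(1, 0, 0), then +1 on thread thr1 → (1, 2, 0)
VC(op5, invoked at 8): max of VC(op3)=(2, 0, 0), then +1 on thread thr0 → (3, 0, 0)
target: VC(op4) = (1, 2, 0)

(1, 2, 0)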